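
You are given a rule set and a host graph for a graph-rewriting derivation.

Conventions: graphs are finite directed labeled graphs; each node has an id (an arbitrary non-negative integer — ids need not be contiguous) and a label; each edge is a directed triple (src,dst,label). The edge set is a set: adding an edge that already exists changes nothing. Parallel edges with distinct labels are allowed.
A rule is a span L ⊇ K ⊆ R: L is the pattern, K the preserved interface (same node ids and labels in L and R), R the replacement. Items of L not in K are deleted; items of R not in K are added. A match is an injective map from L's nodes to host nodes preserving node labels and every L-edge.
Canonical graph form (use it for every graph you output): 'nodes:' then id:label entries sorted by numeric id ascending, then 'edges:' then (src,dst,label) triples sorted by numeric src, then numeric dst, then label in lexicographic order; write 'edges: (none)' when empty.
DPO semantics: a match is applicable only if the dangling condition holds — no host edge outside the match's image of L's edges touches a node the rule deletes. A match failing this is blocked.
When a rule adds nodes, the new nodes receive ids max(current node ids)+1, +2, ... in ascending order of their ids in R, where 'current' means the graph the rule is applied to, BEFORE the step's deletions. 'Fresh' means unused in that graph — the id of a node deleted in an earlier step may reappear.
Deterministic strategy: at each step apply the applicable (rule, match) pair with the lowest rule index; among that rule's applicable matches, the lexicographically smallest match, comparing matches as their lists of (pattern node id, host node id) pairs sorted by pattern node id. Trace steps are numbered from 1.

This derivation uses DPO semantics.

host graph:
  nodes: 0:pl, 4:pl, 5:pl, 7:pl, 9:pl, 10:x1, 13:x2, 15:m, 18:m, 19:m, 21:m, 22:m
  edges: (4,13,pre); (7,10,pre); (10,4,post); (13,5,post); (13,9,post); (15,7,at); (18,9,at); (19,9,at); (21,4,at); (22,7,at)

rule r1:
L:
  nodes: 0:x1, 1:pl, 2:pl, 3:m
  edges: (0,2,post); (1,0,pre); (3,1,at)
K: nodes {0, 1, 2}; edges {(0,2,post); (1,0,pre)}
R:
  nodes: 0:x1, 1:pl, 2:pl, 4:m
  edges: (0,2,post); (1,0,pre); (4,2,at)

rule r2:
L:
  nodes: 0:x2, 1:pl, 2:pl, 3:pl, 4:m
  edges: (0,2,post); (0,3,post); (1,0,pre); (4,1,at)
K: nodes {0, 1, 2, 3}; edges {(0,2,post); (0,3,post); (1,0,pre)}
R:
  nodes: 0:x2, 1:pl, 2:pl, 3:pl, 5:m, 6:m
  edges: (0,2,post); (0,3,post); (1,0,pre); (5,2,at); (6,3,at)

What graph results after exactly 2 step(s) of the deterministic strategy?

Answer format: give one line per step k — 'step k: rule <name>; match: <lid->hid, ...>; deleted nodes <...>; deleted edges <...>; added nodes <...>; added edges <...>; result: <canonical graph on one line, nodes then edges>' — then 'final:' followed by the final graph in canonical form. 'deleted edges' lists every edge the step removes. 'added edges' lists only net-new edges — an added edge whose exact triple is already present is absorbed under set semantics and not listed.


step 1: rule r1; match: 0->10, 1->7, 2->4, 3->15; deleted nodes 15; deleted edges (15,7,at); added nodes 23; added edges (23,4,at); result: nodes: 0:pl, 4:pl, 5:pl, 7:pl, 9:pl, 10:x1, 13:x2, 18:m, 19:m, 21:m, 22:m, 23:m edges: (4,13,pre); (7,10,pre); (10,4,post); (13,5,post); (13,9,post); (18,9,at); (19,9,at); (21,4,at); (22,7,at); (23,4,at)
step 2: rule r1; match: 0->10, 1->7, 2->4, 3->22; deleted nodes 22; deleted edges (22,7,at); added nodes 24; added edges (24,4,at); result: nodes: 0:pl, 4:pl, 5:pl, 7:pl, 9:pl, 10:x1, 13:x2, 18:m, 19:m, 21:m, 23:m, 24:m edges: (4,13,pre); (7,10,pre); (10,4,post); (13,5,post); (13,9,post); (18,9,at); (19,9,at); (21,4,at); (23,4,at); (24,4,at)
final:
nodes: 0:pl, 4:pl, 5:pl, 7:pl, 9:pl, 10:x1, 13:x2, 18:m, 19:m, 21:m, 23:m, 24:m
edges: (4,13,pre); (7,10,pre); (10,4,post); (13,5,post); (13,9,post); (18,9,at); (19,9,at); (21,4,at); (23,4,at); (24,4,at)


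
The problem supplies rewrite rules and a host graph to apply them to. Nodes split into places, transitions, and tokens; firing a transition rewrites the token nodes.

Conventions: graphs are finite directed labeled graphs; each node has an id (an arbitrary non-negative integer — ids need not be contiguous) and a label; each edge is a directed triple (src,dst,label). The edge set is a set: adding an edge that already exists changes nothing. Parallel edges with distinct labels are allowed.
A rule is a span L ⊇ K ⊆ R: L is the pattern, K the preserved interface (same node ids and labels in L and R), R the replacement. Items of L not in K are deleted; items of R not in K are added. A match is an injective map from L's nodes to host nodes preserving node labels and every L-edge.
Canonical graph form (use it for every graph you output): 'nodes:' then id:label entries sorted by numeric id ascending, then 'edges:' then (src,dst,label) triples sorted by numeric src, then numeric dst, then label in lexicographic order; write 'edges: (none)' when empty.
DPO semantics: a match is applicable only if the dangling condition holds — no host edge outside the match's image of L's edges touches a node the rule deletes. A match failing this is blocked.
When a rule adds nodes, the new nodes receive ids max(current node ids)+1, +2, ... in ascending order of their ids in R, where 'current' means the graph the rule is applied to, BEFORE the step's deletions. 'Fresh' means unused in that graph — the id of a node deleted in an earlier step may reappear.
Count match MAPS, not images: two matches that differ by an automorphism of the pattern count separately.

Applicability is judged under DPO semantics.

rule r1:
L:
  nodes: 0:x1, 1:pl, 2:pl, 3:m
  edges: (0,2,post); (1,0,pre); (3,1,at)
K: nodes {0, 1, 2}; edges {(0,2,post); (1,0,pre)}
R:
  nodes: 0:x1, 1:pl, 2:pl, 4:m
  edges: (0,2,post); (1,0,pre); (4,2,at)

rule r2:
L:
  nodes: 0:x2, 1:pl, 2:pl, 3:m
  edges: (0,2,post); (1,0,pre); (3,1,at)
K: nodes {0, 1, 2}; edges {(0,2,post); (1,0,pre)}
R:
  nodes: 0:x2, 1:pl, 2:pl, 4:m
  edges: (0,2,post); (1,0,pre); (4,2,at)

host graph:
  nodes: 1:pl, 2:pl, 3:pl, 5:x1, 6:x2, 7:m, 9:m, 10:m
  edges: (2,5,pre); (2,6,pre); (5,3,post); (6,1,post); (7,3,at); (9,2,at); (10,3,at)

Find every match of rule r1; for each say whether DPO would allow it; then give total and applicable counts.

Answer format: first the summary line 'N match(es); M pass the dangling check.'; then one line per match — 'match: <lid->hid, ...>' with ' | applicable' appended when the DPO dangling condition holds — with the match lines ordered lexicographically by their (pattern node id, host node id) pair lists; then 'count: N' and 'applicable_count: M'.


1 match(es); 1 pass the dangling check.
match: 0->5, 1->2, 2->3, 3->9 | applicable
count: 1
applicable_count: 1


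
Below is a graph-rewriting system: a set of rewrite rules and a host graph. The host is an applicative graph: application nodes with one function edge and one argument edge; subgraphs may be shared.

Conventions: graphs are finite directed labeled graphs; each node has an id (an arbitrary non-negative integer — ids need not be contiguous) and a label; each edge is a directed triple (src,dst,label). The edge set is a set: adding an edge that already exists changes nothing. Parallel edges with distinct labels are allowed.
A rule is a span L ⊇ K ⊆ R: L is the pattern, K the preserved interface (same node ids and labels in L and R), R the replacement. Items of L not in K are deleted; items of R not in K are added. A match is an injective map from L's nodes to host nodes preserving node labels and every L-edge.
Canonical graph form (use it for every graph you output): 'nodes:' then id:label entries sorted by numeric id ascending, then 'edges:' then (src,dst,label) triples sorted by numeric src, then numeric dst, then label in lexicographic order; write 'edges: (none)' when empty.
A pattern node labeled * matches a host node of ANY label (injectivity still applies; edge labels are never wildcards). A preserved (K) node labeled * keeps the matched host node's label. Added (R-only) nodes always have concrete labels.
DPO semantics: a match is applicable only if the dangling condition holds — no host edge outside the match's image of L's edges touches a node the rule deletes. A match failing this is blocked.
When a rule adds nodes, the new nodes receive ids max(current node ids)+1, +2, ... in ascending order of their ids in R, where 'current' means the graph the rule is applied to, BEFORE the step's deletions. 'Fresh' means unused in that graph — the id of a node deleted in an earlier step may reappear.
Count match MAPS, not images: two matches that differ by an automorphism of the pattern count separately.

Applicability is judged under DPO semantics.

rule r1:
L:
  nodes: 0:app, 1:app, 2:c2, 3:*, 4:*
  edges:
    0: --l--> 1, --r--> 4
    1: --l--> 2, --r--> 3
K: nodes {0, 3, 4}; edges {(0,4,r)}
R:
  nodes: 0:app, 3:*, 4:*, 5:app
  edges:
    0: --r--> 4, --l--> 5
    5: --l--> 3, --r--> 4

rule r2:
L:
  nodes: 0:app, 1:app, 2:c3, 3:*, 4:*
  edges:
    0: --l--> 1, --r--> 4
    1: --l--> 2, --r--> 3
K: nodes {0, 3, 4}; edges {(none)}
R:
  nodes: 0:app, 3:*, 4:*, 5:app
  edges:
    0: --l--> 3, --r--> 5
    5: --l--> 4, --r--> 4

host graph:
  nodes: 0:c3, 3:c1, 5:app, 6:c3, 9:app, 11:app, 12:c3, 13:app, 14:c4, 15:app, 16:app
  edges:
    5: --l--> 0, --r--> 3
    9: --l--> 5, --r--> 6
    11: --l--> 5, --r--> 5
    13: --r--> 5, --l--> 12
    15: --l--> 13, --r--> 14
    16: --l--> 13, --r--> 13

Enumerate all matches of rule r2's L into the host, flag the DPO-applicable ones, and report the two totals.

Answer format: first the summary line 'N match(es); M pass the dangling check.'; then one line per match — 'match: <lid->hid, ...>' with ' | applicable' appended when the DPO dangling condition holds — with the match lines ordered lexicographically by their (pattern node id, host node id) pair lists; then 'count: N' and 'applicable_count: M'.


2 match(es); 0 pass the dangling check.
match: 0->9, 1->5, 2->0, 3->3, 4->6
match: 0->15, 1->13, 2->12, 3->5, 4->14
count: 2
applicable_count: 0


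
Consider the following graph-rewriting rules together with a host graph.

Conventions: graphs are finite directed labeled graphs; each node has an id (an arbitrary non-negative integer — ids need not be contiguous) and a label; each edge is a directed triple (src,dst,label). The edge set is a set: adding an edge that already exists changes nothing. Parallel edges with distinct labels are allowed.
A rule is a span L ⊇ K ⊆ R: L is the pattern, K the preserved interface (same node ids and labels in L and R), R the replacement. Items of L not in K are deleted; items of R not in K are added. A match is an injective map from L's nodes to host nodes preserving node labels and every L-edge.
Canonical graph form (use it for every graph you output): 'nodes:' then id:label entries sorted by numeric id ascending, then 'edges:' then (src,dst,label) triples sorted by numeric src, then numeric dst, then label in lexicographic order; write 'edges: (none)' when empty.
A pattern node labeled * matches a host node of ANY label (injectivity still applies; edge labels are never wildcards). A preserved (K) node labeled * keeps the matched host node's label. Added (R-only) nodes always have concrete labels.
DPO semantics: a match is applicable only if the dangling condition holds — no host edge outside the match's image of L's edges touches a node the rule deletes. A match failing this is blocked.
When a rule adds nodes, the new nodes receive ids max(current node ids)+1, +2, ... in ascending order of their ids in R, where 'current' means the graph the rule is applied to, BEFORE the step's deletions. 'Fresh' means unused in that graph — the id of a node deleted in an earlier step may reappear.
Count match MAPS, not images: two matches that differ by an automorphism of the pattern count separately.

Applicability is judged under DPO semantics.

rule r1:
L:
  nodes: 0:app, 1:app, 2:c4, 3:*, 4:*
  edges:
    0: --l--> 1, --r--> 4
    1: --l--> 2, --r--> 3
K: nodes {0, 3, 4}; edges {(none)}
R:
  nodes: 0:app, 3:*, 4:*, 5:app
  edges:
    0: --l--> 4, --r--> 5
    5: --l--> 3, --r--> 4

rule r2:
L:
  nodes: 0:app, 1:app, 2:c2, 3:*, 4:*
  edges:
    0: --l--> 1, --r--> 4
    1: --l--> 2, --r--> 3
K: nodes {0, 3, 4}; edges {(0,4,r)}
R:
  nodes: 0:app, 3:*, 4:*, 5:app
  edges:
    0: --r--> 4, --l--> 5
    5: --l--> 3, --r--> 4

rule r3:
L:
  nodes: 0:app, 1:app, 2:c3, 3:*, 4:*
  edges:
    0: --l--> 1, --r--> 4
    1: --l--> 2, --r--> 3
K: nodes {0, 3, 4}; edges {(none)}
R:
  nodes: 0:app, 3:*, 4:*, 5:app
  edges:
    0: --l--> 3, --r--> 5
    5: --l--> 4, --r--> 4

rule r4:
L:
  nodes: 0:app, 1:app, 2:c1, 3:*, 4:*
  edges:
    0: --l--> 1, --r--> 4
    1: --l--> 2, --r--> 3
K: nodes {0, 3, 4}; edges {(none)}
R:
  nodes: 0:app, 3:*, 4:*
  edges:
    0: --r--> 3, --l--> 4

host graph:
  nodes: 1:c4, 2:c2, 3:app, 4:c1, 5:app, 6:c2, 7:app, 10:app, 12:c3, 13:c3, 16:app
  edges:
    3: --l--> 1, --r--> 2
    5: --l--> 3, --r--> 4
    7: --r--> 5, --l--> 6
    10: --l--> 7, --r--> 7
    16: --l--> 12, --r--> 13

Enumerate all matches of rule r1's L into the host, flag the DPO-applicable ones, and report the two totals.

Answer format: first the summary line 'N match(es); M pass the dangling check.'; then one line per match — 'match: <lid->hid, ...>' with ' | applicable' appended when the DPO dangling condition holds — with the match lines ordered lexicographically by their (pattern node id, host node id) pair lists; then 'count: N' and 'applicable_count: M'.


1 match(es); 1 pass the dangling check.
match: 0->5, 1->3, 2->1, 3->2, 4->4 | applicable
count: 1
applicable_count: 1


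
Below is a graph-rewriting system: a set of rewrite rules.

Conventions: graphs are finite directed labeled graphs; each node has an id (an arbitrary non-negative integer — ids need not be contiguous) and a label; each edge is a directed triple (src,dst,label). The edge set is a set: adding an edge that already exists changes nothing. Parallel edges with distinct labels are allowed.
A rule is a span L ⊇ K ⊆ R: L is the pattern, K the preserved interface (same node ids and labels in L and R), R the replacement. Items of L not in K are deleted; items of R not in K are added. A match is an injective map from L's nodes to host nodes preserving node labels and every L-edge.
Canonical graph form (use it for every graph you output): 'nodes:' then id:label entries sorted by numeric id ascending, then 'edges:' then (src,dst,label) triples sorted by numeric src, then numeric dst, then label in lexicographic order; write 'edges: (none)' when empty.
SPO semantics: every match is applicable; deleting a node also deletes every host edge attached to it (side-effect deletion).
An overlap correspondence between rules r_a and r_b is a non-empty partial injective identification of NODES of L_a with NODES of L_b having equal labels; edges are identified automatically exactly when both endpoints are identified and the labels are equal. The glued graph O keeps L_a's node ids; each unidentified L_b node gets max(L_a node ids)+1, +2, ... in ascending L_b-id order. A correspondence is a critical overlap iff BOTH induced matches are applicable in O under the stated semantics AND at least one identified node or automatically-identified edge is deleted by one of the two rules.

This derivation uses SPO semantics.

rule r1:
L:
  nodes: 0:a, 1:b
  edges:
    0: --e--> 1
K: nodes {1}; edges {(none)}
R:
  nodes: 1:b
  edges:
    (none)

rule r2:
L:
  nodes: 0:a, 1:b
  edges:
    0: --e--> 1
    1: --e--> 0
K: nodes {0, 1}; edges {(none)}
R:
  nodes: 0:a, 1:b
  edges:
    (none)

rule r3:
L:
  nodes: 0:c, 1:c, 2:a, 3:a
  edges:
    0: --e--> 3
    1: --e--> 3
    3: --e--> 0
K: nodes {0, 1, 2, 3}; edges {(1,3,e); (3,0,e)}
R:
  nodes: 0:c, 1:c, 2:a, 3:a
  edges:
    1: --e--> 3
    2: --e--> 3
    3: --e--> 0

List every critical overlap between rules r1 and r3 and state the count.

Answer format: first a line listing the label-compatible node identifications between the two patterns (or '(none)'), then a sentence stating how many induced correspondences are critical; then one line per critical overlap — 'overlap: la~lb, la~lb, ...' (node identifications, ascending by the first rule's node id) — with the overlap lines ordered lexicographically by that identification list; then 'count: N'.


label-compatible node identifications between L(r1) and L(r3): 0~2, 0~3
2 of the induced correspondences are critical overlaps of r1 and r3.
overlap: 0~2
overlap: 0~3
count: 2


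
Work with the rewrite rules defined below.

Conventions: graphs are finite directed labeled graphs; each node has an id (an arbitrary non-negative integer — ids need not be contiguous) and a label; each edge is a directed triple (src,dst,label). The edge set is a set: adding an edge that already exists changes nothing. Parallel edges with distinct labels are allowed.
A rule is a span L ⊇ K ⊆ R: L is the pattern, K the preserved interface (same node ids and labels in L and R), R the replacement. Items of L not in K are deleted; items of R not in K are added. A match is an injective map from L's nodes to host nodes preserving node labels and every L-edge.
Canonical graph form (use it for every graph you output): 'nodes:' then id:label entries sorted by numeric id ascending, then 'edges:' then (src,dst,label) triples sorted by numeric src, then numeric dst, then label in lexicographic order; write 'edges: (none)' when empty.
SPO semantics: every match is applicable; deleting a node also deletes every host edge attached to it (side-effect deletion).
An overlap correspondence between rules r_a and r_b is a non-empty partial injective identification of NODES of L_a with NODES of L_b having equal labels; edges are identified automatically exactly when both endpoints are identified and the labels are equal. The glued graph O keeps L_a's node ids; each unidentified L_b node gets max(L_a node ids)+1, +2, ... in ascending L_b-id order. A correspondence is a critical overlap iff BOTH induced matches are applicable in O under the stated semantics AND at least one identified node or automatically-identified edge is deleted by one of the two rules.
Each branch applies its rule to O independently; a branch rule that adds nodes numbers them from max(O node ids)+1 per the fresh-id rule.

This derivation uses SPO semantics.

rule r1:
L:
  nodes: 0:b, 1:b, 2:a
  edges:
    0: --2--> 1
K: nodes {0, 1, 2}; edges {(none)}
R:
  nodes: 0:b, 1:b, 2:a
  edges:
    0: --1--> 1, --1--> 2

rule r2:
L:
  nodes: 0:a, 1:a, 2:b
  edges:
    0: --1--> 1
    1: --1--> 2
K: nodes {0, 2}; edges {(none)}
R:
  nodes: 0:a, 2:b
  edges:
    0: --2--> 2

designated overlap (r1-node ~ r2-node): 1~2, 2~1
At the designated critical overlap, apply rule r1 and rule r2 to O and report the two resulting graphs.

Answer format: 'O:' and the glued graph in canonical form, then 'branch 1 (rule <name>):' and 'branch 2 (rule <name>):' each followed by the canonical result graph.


O:
nodes: 0:b, 1:b, 2:a, 3:a
edges: (0,1,2); (2,1,1); (3,2,1)
branch 1 (rule r1):
nodes: 0:b, 1:b, 2:a, 3:a
edges: (0,1,1); (0,2,1); (2,1,1); (3,2,1)
branch 2 (rule r2):
nodes: 0:b, 1:b, 3:a
edges: (0,1,2); (3,1,2)


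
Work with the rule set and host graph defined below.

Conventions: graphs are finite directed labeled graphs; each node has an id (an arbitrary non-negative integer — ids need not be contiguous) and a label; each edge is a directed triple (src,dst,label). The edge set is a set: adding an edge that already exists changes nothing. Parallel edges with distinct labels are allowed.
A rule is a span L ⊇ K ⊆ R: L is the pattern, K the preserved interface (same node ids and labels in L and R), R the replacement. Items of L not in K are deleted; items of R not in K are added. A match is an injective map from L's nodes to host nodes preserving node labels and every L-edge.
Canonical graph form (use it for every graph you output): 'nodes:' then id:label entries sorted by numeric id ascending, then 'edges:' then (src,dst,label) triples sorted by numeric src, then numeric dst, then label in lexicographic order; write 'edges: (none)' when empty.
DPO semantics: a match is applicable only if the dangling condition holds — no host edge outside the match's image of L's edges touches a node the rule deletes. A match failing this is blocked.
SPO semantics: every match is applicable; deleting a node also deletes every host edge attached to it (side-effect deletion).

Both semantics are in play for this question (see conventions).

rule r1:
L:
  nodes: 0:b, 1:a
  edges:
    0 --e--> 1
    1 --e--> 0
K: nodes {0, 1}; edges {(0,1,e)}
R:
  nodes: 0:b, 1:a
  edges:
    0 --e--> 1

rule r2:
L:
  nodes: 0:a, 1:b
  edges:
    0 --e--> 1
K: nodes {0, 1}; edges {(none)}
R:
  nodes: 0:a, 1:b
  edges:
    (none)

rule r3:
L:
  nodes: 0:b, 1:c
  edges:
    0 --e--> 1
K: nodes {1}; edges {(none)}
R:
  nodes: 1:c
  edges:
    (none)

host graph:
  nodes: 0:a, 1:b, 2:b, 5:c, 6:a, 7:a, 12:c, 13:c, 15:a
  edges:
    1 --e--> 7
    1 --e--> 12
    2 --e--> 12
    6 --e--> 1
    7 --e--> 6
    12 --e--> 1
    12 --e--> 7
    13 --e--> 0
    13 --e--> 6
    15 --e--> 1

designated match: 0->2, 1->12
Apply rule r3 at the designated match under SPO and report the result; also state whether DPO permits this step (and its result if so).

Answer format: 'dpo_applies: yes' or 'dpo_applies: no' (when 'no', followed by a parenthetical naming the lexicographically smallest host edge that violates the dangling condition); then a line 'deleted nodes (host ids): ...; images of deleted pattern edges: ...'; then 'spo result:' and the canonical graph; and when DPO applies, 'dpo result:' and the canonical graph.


dpo_applies: yes
deleted nodes (host ids): 2; images of deleted pattern edges: (2,12,e)
spo result:
nodes: 0:a, 1:b, 5:c, 6:a, 7:a, 12:c, 13:c, 15:a
edges: (1,7,e); (1,12,e); (6,1,e); (7,6,e); (12,1,e); (12,7,e); (13,0,e); (13,6,e); (15,1,e)
dpo result:
nodes: 0:a, 1:b, 5:c, 6:a, 7:a, 12:c, 13:c, 15:a
edges: (1,7,e); (1,12,e); (6,1,e); (7,6,e); (12,1,e); (12,7,e); (13,0,e); (13,6,e); (15,1,e)


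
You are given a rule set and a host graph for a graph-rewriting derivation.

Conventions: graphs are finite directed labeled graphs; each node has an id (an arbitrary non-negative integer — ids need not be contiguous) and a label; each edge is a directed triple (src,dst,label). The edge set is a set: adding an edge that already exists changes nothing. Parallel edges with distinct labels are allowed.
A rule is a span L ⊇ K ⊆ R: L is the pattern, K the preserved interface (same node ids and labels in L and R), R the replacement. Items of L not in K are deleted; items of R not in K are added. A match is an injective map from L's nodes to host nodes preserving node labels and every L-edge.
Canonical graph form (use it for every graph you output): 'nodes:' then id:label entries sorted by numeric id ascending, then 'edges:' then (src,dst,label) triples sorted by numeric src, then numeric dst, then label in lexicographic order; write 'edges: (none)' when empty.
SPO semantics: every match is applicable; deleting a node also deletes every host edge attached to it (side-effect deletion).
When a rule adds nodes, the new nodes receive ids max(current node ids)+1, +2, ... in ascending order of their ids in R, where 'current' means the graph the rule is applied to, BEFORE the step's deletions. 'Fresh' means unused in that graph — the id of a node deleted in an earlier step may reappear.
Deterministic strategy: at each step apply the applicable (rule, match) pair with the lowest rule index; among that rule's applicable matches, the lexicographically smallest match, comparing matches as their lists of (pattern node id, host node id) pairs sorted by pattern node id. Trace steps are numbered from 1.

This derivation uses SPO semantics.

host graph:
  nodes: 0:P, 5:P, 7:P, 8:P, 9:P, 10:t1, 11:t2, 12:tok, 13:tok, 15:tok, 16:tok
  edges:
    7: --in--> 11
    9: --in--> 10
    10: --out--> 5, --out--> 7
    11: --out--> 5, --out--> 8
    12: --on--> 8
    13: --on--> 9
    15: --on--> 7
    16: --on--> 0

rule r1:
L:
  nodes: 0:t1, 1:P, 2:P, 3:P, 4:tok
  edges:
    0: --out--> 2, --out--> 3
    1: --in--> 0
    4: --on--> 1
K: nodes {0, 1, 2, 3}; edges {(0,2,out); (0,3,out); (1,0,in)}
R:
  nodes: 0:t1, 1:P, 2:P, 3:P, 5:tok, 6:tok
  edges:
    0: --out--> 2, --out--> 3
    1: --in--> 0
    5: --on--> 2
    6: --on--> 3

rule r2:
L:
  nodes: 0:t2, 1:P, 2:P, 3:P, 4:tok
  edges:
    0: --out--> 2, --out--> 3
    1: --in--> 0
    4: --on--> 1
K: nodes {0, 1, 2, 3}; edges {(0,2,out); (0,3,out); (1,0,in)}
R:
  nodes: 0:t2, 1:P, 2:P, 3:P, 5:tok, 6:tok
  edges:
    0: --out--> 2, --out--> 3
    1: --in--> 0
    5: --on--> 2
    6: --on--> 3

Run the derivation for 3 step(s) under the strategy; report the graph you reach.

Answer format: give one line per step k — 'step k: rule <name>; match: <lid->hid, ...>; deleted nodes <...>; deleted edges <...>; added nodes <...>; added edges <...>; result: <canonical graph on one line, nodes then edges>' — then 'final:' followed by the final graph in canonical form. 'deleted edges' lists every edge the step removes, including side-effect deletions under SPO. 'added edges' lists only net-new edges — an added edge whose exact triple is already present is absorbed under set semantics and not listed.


step 1: rule r1; match: 0->10, 1->9, 2->5, 3->7, 4->13; deleted nodes 13; deleted edges (13,9,on); added nodes 17, 18; added edges (17,5,on); (18,7,on); result: nodes: 0:P, 5:P, 7:P, 8:P, 9:P, 10:t1, 11:t2, 12:tok, 15:tok, 16:tok, 17:tok, 18:tok edges: (7,11,in); (9,10,in); (10,5,out); (10,7,out); (11,5,out); (11,8,out); (12,8,on); (15,7,on); (16,0,on); (17,5,on); (18,7,on)
step 2: rule r2; match: 0->11, 1->7, 2->5, 3->8, 4->15; deleted nodes 15; deleted edges (15,7,on); added nodes 19, 20; added edges (19,5,on); (20,8,on); result: nodes: 0:P, 5:P, 7:P, 8:P, 9:P, 10:t1, 11:t2, 12:tok, 16:tok, 17:tok, 18:tok, 19:tok, 20:tok edges: (7,11,in); (9,10,in); (10,5,out); (10,7,out); (11,5,out); (11,8,out); (12,8,on); (16,0,on); (17,5,on); (18,7,on); (19,5,on); (20,8,on)
step 3: rule r2; match: 0->11, 1->7, 2->5, 3->8, 4->18; deleted nodes 18; deleted edges (18,7,on); added nodes 21, 22; added edges (21,5,on); (22,8,on); result: nodes: 0:P, 5:P, 7:P, 8:P, 9:P, 10:t1, 11:t2, 12:tok, 16:tok, 17:tok, 19:tok, 20:tok, 21:tok, 22:tok edges: (7,11,in); (9,10,in); (10,5,out); (10,7,out); (11,5,out); (11,8,out); (12,8,on); (16,0,on); (17,5,on); (19,5,on); (20,8,on); (21,5,on); (22,8,on)
final:
nodes: 0:P, 5:P, 7:P, 8:P, 9:P, 10:t1, 11:t2, 12:tok, 16:tok, 17:tok, 19:tok, 20:tok, 21:tok, 22:tok
edges: (7,11,in); (9,10,in); (10,5,out); (10,7,out); (11,5,out); (11,8,out); (12,8,on); (16,0,on); (17,5,on); (19,5,on); (20,8,on); (21,5,on); (22,8,on)


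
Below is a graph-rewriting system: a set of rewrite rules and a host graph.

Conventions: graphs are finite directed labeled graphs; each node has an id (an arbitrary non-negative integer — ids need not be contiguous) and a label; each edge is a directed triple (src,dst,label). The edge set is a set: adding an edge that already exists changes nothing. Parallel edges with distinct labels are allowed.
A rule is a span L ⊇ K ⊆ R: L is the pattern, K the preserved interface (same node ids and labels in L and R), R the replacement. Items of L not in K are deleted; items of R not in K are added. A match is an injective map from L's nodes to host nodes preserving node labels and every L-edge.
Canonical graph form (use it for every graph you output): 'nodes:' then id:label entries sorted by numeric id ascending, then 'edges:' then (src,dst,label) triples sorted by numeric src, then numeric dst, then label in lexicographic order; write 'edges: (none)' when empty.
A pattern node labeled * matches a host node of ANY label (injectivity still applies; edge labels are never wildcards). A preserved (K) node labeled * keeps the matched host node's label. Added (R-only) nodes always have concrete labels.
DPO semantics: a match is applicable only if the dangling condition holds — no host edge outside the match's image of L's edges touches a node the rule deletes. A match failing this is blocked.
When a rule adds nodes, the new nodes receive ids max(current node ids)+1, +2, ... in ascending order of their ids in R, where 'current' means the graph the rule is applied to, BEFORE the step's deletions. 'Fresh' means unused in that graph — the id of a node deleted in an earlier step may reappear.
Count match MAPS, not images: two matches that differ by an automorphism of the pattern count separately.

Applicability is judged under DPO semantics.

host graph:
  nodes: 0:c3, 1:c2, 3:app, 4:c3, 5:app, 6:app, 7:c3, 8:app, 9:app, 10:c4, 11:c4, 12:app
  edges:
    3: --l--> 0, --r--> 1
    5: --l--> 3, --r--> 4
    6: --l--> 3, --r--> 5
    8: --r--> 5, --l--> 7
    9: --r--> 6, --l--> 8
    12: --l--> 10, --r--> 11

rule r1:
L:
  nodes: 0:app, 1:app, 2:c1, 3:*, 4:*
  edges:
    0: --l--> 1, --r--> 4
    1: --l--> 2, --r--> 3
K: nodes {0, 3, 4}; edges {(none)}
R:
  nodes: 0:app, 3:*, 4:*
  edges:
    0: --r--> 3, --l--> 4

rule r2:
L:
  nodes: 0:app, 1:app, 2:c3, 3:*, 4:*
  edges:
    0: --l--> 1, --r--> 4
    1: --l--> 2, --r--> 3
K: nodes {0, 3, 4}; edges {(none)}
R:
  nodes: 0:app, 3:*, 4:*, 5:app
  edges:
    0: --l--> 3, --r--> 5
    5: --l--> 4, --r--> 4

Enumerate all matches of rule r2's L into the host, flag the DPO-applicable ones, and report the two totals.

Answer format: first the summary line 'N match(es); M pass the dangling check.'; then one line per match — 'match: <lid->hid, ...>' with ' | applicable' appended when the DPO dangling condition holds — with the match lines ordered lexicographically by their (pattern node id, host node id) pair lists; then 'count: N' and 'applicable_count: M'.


3 match(es); 1 pass the dangling check.
match: 0->5, 1->3, 2->0, 3->1, 4->4
match: 0->6, 1->3, 2->0, 3->1, 4->5
match: 0->9, 1->8, 2->7, 3->5, 4->6 | applicable
count: 3
applicable_count: 1


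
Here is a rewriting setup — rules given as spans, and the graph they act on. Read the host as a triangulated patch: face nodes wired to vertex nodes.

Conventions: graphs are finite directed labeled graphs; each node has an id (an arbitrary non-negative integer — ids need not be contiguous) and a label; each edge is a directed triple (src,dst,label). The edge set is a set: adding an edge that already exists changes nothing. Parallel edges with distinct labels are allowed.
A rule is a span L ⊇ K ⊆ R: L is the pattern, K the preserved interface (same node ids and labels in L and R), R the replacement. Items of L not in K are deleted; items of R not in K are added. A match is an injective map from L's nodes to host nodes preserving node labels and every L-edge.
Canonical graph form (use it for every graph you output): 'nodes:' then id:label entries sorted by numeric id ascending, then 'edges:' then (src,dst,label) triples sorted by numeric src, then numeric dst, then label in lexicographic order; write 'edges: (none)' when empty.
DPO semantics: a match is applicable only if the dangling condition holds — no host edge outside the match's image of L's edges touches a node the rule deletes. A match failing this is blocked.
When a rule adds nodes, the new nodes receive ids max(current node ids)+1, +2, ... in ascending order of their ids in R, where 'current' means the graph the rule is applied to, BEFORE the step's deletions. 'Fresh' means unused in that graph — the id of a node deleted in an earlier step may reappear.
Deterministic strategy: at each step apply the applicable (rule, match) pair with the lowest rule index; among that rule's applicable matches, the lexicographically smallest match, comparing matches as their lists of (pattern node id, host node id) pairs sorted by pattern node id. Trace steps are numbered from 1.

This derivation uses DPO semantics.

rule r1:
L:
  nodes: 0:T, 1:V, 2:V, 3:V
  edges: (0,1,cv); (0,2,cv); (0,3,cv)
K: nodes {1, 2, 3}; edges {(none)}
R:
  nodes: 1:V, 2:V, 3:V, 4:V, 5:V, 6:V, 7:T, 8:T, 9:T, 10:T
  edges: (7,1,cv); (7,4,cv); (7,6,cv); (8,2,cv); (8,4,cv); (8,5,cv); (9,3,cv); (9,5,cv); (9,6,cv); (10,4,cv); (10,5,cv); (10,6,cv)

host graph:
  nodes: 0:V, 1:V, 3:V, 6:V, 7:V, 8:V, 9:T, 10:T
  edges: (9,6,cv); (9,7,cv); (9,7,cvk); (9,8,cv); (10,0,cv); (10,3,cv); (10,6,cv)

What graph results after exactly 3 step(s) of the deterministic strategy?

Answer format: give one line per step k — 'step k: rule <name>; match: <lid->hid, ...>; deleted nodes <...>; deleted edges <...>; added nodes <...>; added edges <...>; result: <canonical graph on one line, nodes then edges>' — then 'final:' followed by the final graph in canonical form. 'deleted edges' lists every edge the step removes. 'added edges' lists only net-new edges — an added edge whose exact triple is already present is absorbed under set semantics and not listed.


step 1: rule r1; match: 0->10, 1->0, 2->3, 3->6; deleted nodes 10; deleted edges (10,0,cv); (10,3,cv); (10,6,cv); added nodes 11, 12, 13, 14, 15, 16, 17; added edges (14,0,cv); (14,11,cv); (14,13,cv); (15,3,cv); (15,11,cv); (15,12,cv); (16,6,cv); (16,12,cv); (16,13,cv); (17,11,cv); (17,12,cv); (17,13,cv); result: nodes: 0:V, 1:V, 3:V, 6:V, 7:V, 8:V, 9:T, 11:V, 12:V, 13:V, 14:T, 15:T, 16:T, 17:T edges: (9,6,cv); (9,7,cv); (9,7,cvk); (9,8,cv); (14,0,cv); (14,11,cv); (14,13,cv); (15,3,cv); (15,11,cv); (15,12,cv); (16,6,cv); (16,12,cv); (16,13,cv); (17,11,cv); (17,12,cv); (17,13,cv)
step 2: rule r1; match: 0->14, 1->0, 2->11, 3->13; deleted nodes 14; deleted edges (14,0,cv); (14,11,cv); (14,13,cv); added nodes 18, 19, 20, 21, 22, 23, 24; added edges (21,0,cv); (21,18,cv); (21,20,cv); (22,11,cv); (22,18,cv); (22,19,cv); (23,13,cv); (23,19,cv); (23,20,cv); (24,18,cv); (24,19,cv); (24,20,cv); result: nodes: 0:V, 1:V, 3:V, 6:V, 7:V, 8:V, 9:T, 11:V, 12:V, 13:V, 15:T, 16:T, 17:T, 18:V, 19:V, 20:V, 21:T, 22:T, 23:T, 24:T edges: (9,6,cv); (9,7,cv); (9,7,cvk); (9,8,cv); (15,3,cv); (15,11,cv); (15,12,cv); (16,6,cv); (16,12,cv); (16,13,cv); (17,11,cv); (17,12,cv); (17,13,cv); (21,0,cv); (21,18,cv); (21,20,cv); (22,11,cv); (22,18,cv); (22,19,cv); (23,13,cv); (23,19,cv); (23,20,cv); (24,18,cv); (24,19,cv); (24,20,cv)
step 3: rule r1; match: 0->15, 1->3, 2->11, 3->12; deleted nodes 15; deleted edges (15,3,cv); (15,11,cv); (15,12,cv); added nodes 25, 26, 27, 28, 29, 30, 31; added edges (28,3,cv); (28,25,cv); (28,27,cv); (29,11,cv); (29,25,cv); (29,26,cv); (30,12,cv); (30,26,cv); (30,27,cv); (31,25,cv); (31,26,cv); (31,27,cv); result: nodes: 0:V, 1:V, 3:V, 6:V, 7:V, 8:V, 9:T, 11:V, 12:V, 13:V, 16:T, 17:T, 18:V, 19:V, 20:V, 21:T, 22:T, 23:T, 24:T, 25:V, 26:V, 27:V, 28:T, 29:T, 30:T, 31:T edges: (9,6,cv); (9,7,cv); (9,7,cvk); (9,8,cv); (16,6,cv); (16,12,cv); (16,13,cv); (17,11,cv); (17,12,cv); (17,13,cv); (21,0,cv); (21,18,cv); (21,20,cv); (22,11,cv); (22,18,cv); (22,19,cv); (23,13,cv); (23,19,cv); (23,20,cv); (24,18,cv); (24,19,cv); (24,20,cv); (28,3,cv); (28,25,cv); (28,27,cv); (29,11,cv); (29,25,cv); (29,26,cv); (30,12,cv); (30,26,cv); (30,27,cv); (31,25,cv); (31,26,cv); (31,27,cv)
final:
nodes: 0:V, 1:V, 3:V, 6:V, 7:V, 8:V, 9:T, 11:V, 12:V, 13:V, 16:T, 17:T, 18:V, 19:V, 20:V, 21:T, 22:T, 23:T, 24:T, 25:V, 26:V, 27:V, 28:T, 29:T, 30:T, 31:T
edges: (9,6,cv); (9,7,cv); (9,7,cvk); (9,8,cv); (16,6,cv); (16,12,cv); (16,13,cv); (17,11,cv); (17,12,cv); (17,13,cv); (21,0,cv); (21,18,cv); (21,20,cv); (22,11,cv); (22,18,cv); (22,19,cv); (23,13,cv); (23,19,cv); (23,20,cv); (24,18,cv); (24,19,cv); (24,20,cv); (28,3,cv); (28,25,cv); (28,27,cv); (29,11,cv); (29,25,cv); (29,26,cv); (30,12,cv); (30,26,cv); (30,27,cv); (31,25,cv); (31,26,cv); (31,27,cv)


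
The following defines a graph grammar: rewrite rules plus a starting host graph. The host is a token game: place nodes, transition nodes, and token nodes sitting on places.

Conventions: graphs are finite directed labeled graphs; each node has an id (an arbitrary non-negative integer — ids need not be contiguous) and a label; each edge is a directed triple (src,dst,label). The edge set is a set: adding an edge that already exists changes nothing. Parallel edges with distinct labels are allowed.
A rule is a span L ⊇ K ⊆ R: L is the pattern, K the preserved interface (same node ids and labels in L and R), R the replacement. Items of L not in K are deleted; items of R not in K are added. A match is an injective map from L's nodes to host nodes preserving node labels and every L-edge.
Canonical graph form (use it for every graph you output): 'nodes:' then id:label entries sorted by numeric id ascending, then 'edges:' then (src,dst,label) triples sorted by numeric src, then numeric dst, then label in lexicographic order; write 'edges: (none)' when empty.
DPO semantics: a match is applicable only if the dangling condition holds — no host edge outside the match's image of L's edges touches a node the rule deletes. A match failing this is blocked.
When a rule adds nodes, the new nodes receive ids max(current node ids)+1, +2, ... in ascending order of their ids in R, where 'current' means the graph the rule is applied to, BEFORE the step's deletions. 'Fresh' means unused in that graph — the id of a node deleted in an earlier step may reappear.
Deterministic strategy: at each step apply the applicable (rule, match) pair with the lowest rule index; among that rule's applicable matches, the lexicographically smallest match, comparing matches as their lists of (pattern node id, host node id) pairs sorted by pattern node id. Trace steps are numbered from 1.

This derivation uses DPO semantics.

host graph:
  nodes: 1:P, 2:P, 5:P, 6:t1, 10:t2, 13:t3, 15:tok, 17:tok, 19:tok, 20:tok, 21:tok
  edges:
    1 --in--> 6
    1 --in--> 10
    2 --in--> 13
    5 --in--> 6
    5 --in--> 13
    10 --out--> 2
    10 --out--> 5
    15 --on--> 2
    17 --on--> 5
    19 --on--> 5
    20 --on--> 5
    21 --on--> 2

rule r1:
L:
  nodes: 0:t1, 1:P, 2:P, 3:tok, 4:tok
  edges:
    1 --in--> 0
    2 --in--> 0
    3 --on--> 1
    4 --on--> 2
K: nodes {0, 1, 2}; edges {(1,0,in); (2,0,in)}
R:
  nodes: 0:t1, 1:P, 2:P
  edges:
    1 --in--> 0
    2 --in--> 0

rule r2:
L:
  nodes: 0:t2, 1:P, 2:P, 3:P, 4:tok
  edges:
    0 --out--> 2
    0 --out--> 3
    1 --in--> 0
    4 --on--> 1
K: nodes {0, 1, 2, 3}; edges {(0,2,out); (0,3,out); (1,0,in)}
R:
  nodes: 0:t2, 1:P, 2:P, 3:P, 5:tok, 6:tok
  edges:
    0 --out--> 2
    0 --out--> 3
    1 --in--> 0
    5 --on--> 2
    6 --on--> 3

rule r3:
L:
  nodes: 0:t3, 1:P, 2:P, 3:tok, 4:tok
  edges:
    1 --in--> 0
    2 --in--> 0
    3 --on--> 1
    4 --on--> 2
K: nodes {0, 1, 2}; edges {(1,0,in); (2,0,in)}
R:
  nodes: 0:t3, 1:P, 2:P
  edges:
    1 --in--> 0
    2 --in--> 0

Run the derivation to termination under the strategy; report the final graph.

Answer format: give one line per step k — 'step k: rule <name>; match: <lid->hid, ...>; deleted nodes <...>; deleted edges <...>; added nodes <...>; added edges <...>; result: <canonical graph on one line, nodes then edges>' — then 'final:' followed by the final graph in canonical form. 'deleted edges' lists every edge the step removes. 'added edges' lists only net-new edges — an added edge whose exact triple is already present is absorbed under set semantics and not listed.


step 1: rule r3; match: 0->13, 1->2, 2->5, 3->15, 4->17; deleted nodes 15, 17; deleted edges (15,2,on); (17,5,on); added nodes (none); added edges (none); result: nodes: 1:P, 2:P, 5:P, 6:t1, 10:t2, 13:t3, 19:tok, 20:tok, 21:tok edges: (1,6,in); (1,10,in); (2,13,in); (5,6,in); (5,13,in); (10,2,out); (10,5,out); (19,5,on); (20,5,on); (21,2,on)
step 2: rule r3; match: 0->13, 1->2, 2->5, 3->21, 4->19; deleted nodes 19, 21; deleted edges (19,5,on); (21,2,on); added nodes (none); added edges (none); result: nodes: 1:P, 2:P, 5:P, 6:t1, 10:t2, 13:t3, 20:tok edges: (1,6,in); (1,10,in); (2,13,in); (5,6,in); (5,13,in); (10,2,out); (10,5,out); (20,5,on)
final:
nodes: 1:P, 2:P, 5:P, 6:t1, 10:t2, 13:t3, 20:tok
edges: (1,6,in); (1,10,in); (2,13,in); (5,6,in); (5,13,in); (10,2,out); (10,5,out); (20,5,on)


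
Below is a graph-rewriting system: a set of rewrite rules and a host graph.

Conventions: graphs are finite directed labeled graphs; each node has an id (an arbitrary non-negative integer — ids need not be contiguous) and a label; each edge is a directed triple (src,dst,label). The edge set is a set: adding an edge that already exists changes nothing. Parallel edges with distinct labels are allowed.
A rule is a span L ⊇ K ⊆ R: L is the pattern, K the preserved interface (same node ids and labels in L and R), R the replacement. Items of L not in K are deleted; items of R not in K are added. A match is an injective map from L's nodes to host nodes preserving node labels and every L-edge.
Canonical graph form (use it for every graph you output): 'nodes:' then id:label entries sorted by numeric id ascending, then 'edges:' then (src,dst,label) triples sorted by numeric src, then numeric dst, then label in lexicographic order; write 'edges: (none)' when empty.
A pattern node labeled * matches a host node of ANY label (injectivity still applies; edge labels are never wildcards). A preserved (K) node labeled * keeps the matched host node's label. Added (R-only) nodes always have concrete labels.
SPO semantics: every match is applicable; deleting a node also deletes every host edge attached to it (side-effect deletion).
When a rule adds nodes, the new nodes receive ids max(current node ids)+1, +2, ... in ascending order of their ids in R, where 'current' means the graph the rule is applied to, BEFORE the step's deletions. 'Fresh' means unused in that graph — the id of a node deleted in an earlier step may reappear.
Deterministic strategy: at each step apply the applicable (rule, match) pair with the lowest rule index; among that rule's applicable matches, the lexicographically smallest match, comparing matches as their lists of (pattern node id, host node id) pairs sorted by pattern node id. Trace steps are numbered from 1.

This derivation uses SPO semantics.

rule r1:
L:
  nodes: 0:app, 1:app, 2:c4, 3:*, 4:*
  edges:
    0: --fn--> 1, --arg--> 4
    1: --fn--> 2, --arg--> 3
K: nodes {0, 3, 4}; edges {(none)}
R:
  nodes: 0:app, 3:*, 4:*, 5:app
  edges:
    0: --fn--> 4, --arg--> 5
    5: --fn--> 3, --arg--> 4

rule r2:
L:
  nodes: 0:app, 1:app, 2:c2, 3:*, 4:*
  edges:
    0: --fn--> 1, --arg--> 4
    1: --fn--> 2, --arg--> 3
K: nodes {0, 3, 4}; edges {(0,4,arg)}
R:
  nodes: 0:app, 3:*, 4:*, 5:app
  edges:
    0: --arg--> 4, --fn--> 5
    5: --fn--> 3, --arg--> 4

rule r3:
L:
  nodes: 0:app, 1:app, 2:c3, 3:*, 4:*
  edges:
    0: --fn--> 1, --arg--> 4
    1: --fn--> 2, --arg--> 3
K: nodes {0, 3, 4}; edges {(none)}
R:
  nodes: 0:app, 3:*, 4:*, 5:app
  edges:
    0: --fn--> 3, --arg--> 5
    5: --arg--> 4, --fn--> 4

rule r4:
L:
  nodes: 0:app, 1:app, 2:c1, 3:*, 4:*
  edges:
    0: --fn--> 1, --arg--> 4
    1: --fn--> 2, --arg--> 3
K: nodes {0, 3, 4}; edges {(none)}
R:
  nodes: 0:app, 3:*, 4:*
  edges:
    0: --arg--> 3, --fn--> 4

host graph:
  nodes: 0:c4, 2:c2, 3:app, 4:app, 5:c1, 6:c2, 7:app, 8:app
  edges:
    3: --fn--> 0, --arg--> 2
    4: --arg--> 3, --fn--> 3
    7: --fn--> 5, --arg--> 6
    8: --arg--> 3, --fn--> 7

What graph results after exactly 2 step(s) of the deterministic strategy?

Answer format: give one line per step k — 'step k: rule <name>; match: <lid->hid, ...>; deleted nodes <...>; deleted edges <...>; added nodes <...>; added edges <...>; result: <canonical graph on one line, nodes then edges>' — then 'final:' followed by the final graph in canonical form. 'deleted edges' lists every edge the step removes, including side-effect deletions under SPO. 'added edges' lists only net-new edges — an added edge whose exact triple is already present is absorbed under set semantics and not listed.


step 1: rule r4; match: 0->8, 1->7, 2->5, 3->6, 4->3; deleted nodes 5, 7; deleted edges (7,5,fn); (7,6,arg); (8,3,arg); (8,7,fn); added nodes (none); added edges (8,3,fn); (8,6,arg); result: nodes: 0:c4, 2:c2, 3:app, 4:app, 6:c2, 8:app edges: (3,0,fn); (3,2,arg); (4,3,arg); (4,3,fn); (8,3,fn); (8,6,arg)
step 2: rule r1; match: 0->8, 1->3, 2->0, 3->2, 4->6; deleted nodes 0, 3; deleted edges (3,0,fn); (3,2,arg); (4,3,arg); (4,3,fn); (8,3,fn); (8,6,arg); added nodes 9; added edges (8,6,fn); (8,9,arg); (9,2,fn); (9,6,arg); result: nodes: 2:c2, 4:app, 6:c2, 8:app, 9:app edges: (8,6,fn); (8,9,arg); (9,2,fn); (9,6,arg)
final:
nodes: 2:c2, 4:app, 6:c2, 8:app, 9:app
edges: (8,6,fn); (8,9,arg); (9,2,fn); (9,6,arg)
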